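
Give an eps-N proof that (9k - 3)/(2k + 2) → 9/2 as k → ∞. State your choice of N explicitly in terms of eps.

N = 6/eps

Fix eps > 0. For k ≥ 1, |(9k - 3)/(2k + 2) − (9/2)| = |-24|/(2(2k + 2)) = 24/(2(2k + 2)).
Since 2k + 2 ≥ 2k for k ≥ 1, this is ≤ 24/(2·2k) = 6/k.
So |(9k - 3)/(2k + 2) − (9/2)| < eps whenever k > 6/eps.
Take N = 6/eps. If k > N then |(9k - 3)/(2k + 2) − (9/2)| ≤ 6/k < eps.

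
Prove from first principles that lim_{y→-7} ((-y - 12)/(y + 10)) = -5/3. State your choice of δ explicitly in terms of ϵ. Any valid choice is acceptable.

Fix ϵ > 0. We want δ > 0 with 0 < |y + 7| < δ ⇒ |(-y - 12)/(y + 10) + 5/3| < ϵ.
Combining over a common denominator, (-y - 12)/(y + 10) + 5/3 = [(-y - 12)·3 − (-5)·(y + 10)] / [3·(y + 10)] = 2(y + 7) / (3(y + 10)).
So |(-y - 12)/(y + 10) + 5/3| = 2|y + 7| / (3·|y + 10|).
Restrict δ ≤ 3/2. Then |y + 7| < 3/2 gives |y + 10| = |(y + 7) + 3| ≥ 3 − 3/2 = 3/2.
Hence |(-y - 12)/(y + 10) + 5/3| < 2|y + 7|/(3·(3/2)) = (4/9)|y + 7|, which is < ϵ once |y + 7| < (9/4)ϵ.
Take δ = min(3/2, (9/4)ϵ). Then 0 < |y + 7| < δ forces both bounds, so |(-y - 12)/(y + 10) + 5/3| < ϵ.

δ = min(3/2, (9/4)ϵ)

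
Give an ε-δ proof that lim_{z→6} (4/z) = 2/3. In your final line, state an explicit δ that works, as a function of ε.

Fix ε > 0. We seek δ > 0 such that 0 < |z − 6| < δ implies |4/z − (2/3)| < ε.
|4/z − (2/3)| = 4·|6 − z|/(6·|z|) = 4|z − 6|/(6|z|).
Restrict δ ≤ 3. Then |z − 6| < 3 gives |z| > 3, so 6|z| > 18.
Then |4/z − (2/3)| < 4|z − 6|/18, which is < ε when |z − 6| < (9/2)ε.
Take δ = min(3, (9/2)ε). Then 0 < |z − 6| < δ gives both |z − 6| < 3 and |z − 6| < (9/2)ε, so |4/z − (2/3)| < ε.

δ = min(3, (9/2)ε)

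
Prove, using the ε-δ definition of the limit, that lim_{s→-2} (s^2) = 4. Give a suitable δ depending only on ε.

Fix ε > 0. We seek δ > 0 with 0 < |s + 2| < δ ⇒ |s^2 − 4| < ε.
Factor: s^2 − 4 = (s + 2)(s - 2), so |s^2 − 4| = |s + 2|·|s - 2|.
Impose δ ≤ 2 so that |s| < 4; then |s - 2| ≤ 6.
Hence |s^2 − 4| ≤ 6|s + 2|, which is < ε once |s + 2| < ε/6.
Take δ = min(2, ε/6). If 0 < |s + 2| < δ then both bounds hold and |s^2 − 4| ≤ 6|s + 2| < 6·(ε/6) = ε.

δ = min(2, ε/6)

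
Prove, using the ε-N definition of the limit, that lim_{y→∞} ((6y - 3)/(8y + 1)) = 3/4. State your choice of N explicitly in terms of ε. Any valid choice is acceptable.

Let ε > 0 be given. We seek N > 0 such that y > N implies |(6y - 3)/(8y + 1) − (3/4)| < ε.
(6y - 3)/(8y + 1) − (3/4) = (8(6y - 3) − 6(8y + 1)) / (8(8y + 1)) = -30/(8(8y + 1)).
For y > 0 we have 8y + 1 > 8y, so |(6y - 3)/(8y + 1) − (3/4)| = 30/(8(8y + 1)) < 30/(8·8y) = (15/32)/y.
Thus |(6y - 3)/(8y + 1) − (3/4)| < ε whenever y > (15/32)/ε.
Take N = (15/32)/ε. If y > N then |(6y - 3)/(8y + 1) − (3/4)| < (15/32)/y < ε.

N = (15/32)/ε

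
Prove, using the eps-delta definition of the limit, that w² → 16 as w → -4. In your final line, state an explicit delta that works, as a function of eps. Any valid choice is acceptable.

Fix eps > 0. We seek delta > 0 with 0 < |w + 4| < delta ⇒ |w² − 16| < eps.
Factor: w² − 16 = (w + 4)(w - 4), so |w² − 16| = |w + 4|·|w - 4|.
Impose delta ≤ 1 so that |w| < 5; then |w - 4| ≤ 9.
Hence |w² − 16| ≤ 9|w + 4|, which is < eps once |w + 4| < eps/9.
Take delta = min(1, eps/9). If 0 < |w + 4| < delta then both bounds hold and |w² − 16| ≤ 9|w + 4| < 9·(eps/9) = eps.

delta = min(1, eps/9)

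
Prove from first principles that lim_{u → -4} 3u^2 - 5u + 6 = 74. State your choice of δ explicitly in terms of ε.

δ = min(2, ε/35)

Fix ε > 0. We want δ > 0 such that 0 < |u + 4| < δ implies |(3u^2 - 5u + 6) − 74| < ε.
(3u^2 - 5u + 6) − 74 = 3u^2 - 5u - 68 = (u + 4)(3u - 17).
So |(3u^2 - 5u + 6) − 74| = |u + 4|·|3u - 17|.
Require δ ≤ 2. Then |u + 4| < 2 gives |u| < 6, and by the triangle inequality |3u - 17| ≤ 3·6 + 17 = 35.
Hence |(3u^2 - 5u + 6) − 74| ≤ 35|u + 4| < ε provided |u + 4| < ε/35.
Take δ = min(2, ε/35). Then 0 < |u + 4| < δ gives both |u + 4| < 2 and |u + 4| < ε/35, so |(3u^2 - 5u + 6) − 74| < ε.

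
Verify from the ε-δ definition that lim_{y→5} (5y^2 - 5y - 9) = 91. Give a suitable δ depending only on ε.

Let ε > 0. We want δ > 0 such that 0 < |y − 5| < δ implies |(5y^2 - 5y - 9) − 91| < ε.
(5y^2 - 5y - 9) − 91 = 5y^2 - 5y - 100 = (y − 5)(5y + 20).
So |(5y^2 - 5y - 9) − 91| = |y − 5|·|5y + 20|.
Require δ ≤ 2. Then |y − 5| < 2 gives |y| < 7, and by the triangle inequality |5y + 20| ≤ 5·7 + 20 = 55.
Hence |(5y^2 - 5y - 9) − 91| ≤ 55|y − 5| < ε provided |y − 5| < ε/55.
Choosing δ = min(2, ε/55) ensures both conditions, hence |(5y^2 - 5y - 9) − 91| < ε.

δ = min(2, ε/55)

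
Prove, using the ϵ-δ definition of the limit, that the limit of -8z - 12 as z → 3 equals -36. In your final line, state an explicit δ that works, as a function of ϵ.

Let ϵ > 0. We need δ > 0 so that 0 < |z − 3| < δ implies |(-8z - 12) + 36| < ϵ.
|(-8z - 12) + 36| = |-8z + 24| = 8|z − 3|.
Thus it suffices that |z − 3| < ϵ/8.
Take δ = ϵ/8. If 0 < |z − 3| < δ then |(-8z - 12) + 36| = 8|z − 3| < 8·(ϵ/8) = ϵ.

δ = ϵ/8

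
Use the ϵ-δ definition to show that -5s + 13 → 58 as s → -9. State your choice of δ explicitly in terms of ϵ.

Let ϵ > 0 be given. We need δ > 0 so that 0 < |s + 9| < δ implies |(-5s + 13) − 58| < ϵ.
Since (-5s + 13) − 58 = -5(s + 9), we have |(-5s + 13) − 58| = 5|s + 9|.
So 5|s + 9| < ϵ exactly when |s + 9| < ϵ/5.
Take δ = ϵ/5. If 0 < |s + 9| < δ then |(-5s + 13) − 58| = 5|s + 9| < 5·(ϵ/5) = ϵ.

δ = ϵ/5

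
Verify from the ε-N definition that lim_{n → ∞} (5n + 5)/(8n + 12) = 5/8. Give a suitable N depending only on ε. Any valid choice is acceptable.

Fix ε > 0. For n ≥ 1, |(5n + 5)/(8n + 12) − (5/8)| = |-20|/(8(8n + 12)) = 20/(8(8n + 12)).
Since 8n + 12 ≥ 8n for n ≥ 1, this is ≤ 20/(8·8n) = (5/16)/n.
So |(5n + 5)/(8n + 12) − (5/8)| < ε whenever n > (5/16)/ε.
Take N = (5/16)/ε. If n > N then |(5n + 5)/(8n + 12) − (5/8)| ≤ (5/16)/n < ε.

N = (5/16)/ε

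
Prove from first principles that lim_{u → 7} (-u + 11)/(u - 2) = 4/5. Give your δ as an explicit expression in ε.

Suppose ε > 0. We want δ > 0 with 0 < |u − 7| < δ ⇒ |(-u + 11)/(u - 2) − (4/5)| < ε.
Combining over a common denominator, (-u + 11)/(u - 2) − (4/5) = [(-u + 11)·5 − 4·(u - 2)] / [5·(u - 2)] = -9(u − 7) / (5(u - 2)).
So |(-u + 11)/(u - 2) − (4/5)| = 9|u − 7| / (5·|u − 2|).
Restrict δ ≤ 5/2. Then |u − 7| < 5/2 gives |u − 2| = |(u − 7) + 5| ≥ 5 − 5/2 = 5/2.
Hence |(-u + 11)/(u - 2) − (4/5)| < 9|u − 7|/(5·(5/2)) = (18/25)|u − 7|, which is < ε once |u − 7| < (25/18)ε.
Take δ = min(5/2, (25/18)ε). Then 0 < |u − 7| < δ forces both bounds, so |(-u + 11)/(u - 2) − (4/5)| < ε.

δ = min(5/2, (25/18)ε)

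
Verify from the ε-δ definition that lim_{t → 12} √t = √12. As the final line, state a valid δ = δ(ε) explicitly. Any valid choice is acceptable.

δ = min(12, √12·ε)

Fix ε > 0. We want δ > 0 such that 0 < |t − 12| < δ implies |√t − √12| < ε.
Rationalise: √t − √12 = (t − 12)/(√t + √12), so |√t − √12| = |t − 12|/(√t + √12).
Restrict δ ≤ 12 so that |t − 12| < 12 forces t > 0, and then √t + √12 > √12.
Hence |√t − √12| < |t − 12|/√12, which is < ε once |t − 12| < √12·ε.
Take δ = min(12, √12·ε). If 0 < |t − 12| < δ then t > 0 and |√t − √12| < |t − 12|/√12 < ε.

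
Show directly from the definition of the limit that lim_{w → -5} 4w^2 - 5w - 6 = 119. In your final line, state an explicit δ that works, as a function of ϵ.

δ = min(1, ϵ/49)

Let ϵ > 0. We want δ > 0 such that 0 < |w + 5| < δ implies |(4w^2 - 5w - 6) − 119| < ϵ.
(4w^2 - 5w - 6) − 119 = 4w^2 - 5w - 125 = (w + 5)(4w - 25).
So |(4w^2 - 5w - 6) − 119| = |w + 5|·|4w - 25|.
Assume first that |w + 5| < 1, so |w| < 6. Then |4w - 25| ≤ 4·6 + 25 = 49.
Hence |(4w^2 - 5w - 6) − 119| ≤ 49|w + 5| < ϵ provided |w + 5| < ϵ/49.
Choosing δ = min(1, ϵ/49) ensures both conditions, hence |(4w^2 - 5w - 6) − 119| < ϵ.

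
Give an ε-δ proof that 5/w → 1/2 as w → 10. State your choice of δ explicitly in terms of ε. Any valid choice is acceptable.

Fix ε > 0. We seek δ > 0 such that 0 < |w − 10| < δ implies |5/w − (1/2)| < ε.
|5/w − (1/2)| = 5·|10 − w|/(10·|w|) = 5|w − 10|/(10|w|).
Require δ ≤ 5 so that |w| > 10 − 5 = 5, hence 10|w| > 50.
Then |5/w − (1/2)| < 5|w − 10|/50, which is < ε when |w − 10| < 10ε.
Take δ = min(5, 10ε). Then 0 < |w − 10| < δ gives both |w − 10| < 5 and |w − 10| < 10ε, so |5/w − (1/2)| < ε.

δ = min(5, 10ε)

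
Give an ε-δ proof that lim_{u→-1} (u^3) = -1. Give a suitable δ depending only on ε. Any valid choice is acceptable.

δ = min(2, ε/13)

Suppose ε > 0. We seek δ > 0 with 0 < |u + 1| < δ ⇒ |u^3 + 1| < ε.
Factor: u^3 + 1 = (u + 1)(u^2 - u + 1), so |u^3 + 1| = |u + 1|·|u^2 - u + 1|.
Restrict δ ≤ 2. Then |u + 1| < 2 gives |u| < 3, so by the triangle inequality |u^2 - u + 1| ≤ 3^2 + 3 + 1 = 13.
Hence |u^3 + 1| ≤ 13|u + 1|, which is < ε once |u + 1| < ε/13.
Take δ = min(2, ε/13). If 0 < |u + 1| < δ then both bounds hold and |u^3 + 1| ≤ 13|u + 1| < 13·(ε/13) = ε.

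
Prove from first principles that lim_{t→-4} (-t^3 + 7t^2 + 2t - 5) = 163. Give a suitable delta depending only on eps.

Suppose eps > 0. We want delta > 0 such that 0 < |t + 4| < delta implies |(-t^3 + 7t^2 + 2t - 5) − 163| < eps.
(-t^3 + 7t^2 + 2t - 5) − 163 = -t^3 + 7t^2 + 2t - 168 = (t + 4)(-t^2 + 11t - 42).
So |(-t^3 + 7t^2 + 2t - 5) − 163| = |t + 4|·|-t^2 + 11t - 42|.
Assume first that |t + 4| < 2, so |t| < 6. Then |-t^2 + 11t - 42| ≤ 6^2 + 11·6 + 42 = 144.
Hence |(-t^3 + 7t^2 + 2t - 5) − 163| ≤ 144|t + 4| < eps provided |t + 4| < eps/144.
Choosing delta = min(2, eps/144) ensures both conditions, hence |(-t^3 + 7t^2 + 2t - 5) − 163| < eps.

delta = min(2, eps/144)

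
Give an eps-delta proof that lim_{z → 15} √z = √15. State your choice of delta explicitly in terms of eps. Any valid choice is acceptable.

Fix eps > 0. We want delta > 0 such that 0 < |z − 15| < delta implies |√z − √15| < eps.
Rationalise: √z − √15 = (z − 15)/(√z + √15), so |√z − √15| = |z − 15|/(√z + √15).
Restrict delta ≤ 15 so that |z − 15| < 15 forces z > 0, and then √z + √15 > √15.
Hence |√z − √15| < |z − 15|/√15, which is < eps once |z − 15| < √15·eps.
Take delta = min(15, √15·eps). If 0 < |z − 15| < delta then z > 0 and |√z − √15| < |z − 15|/√15 < eps.

delta = min(15, √15·eps)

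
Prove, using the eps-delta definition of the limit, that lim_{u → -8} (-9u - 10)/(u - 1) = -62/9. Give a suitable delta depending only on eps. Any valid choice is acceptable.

Let eps > 0 be given. We want delta > 0 with 0 < |u + 8| < delta ⇒ |(-9u - 10)/(u - 1) + 62/9| < eps.
Combining over a common denominator, (-9u - 10)/(u - 1) + 62/9 = [(-9u - 10)·(-9) − 62·(u - 1)] / [(-9)·(u - 1)] = 19(u + 8) / ((-9)(u - 1)).
So |(-9u - 10)/(u - 1) + 62/9| = 19|u + 8| / (9·|u − 1|).
Restrict delta ≤ 9/2. Then |u + 8| < 9/2 gives |u − 1| = |(u + 8) + (-9)| ≥ 9 − 9/2 = 9/2.
Hence |(-9u - 10)/(u - 1) + 62/9| < 19|u + 8|/(9·(9/2)) = (38/81)|u + 8|, which is < eps once |u + 8| < (81/38)eps.
Take delta = min(9/2, (81/38)eps). Then 0 < |u + 8| < delta forces both bounds, so |(-9u - 10)/(u - 1) + 62/9| < eps.

delta = min(9/2, (81/38)eps)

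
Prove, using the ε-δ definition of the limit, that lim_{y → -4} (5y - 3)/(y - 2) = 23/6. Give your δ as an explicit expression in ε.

δ = min(3, (18/7)ε)

Suppose ε > 0. We want δ > 0 with 0 < |y + 4| < δ ⇒ |(5y - 3)/(y - 2) − (23/6)| < ε.
Combining over a common denominator, (5y - 3)/(y - 2) − (23/6) = [(5y - 3)·(-6) − (-23)·(y - 2)] / [(-6)·(y - 2)] = -7(y + 4) / ((-6)(y - 2)).
So |(5y - 3)/(y - 2) − (23/6)| = 7|y + 4| / (6·|y − 2|).
Restrict δ ≤ 3. Then |y + 4| < 3 gives |y − 2| = |(y + 4) + (-6)| ≥ 6 − 3 = 3.
Hence |(5y - 3)/(y - 2) − (23/6)| < 7|y + 4|/(6·3) = (7/18)|y + 4|, which is < ε once |y + 4| < (18/7)ε.
Take δ = min(3, (18/7)ε). Then 0 < |y + 4| < δ forces both bounds, so |(5y - 3)/(y - 2) − (23/6)| < ε.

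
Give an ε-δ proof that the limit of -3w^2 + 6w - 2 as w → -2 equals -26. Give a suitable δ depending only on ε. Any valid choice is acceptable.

Suppose ε > 0. We want δ > 0 such that 0 < |w + 2| < δ implies |(-3w^2 + 6w - 2) + 26| < ε.
(-3w^2 + 6w - 2) + 26 = -3w^2 + 6w + 24 = (w + 2)(-3w + 12).
So |(-3w^2 + 6w - 2) + 26| = |w + 2|·|-3w + 12|.
Assume first that |w + 2| < 2, so |w| < 4. Then |-3w + 12| ≤ 3·4 + 12 = 24.
Hence |(-3w^2 + 6w - 2) + 26| ≤ 24|w + 2| < ε provided |w + 2| < ε/24.
Choosing δ = min(2, ε/24) ensures both conditions, hence |(-3w^2 + 6w - 2) + 26| < ε.

δ = min(2, ε/24)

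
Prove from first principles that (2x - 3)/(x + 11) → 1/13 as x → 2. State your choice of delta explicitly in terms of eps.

Let eps > 0 be given. We want delta > 0 with 0 < |x − 2| < delta ⇒ |(2x - 3)/(x + 11) − (1/13)| < eps.
Combining over a common denominator, (2x - 3)/(x + 11) − (1/13) = [(2x - 3)·13 − 1·(x + 11)] / [13·(x + 11)] = 25(x − 2) / (13(x + 11)).
So |(2x - 3)/(x + 11) − (1/13)| = 25|x − 2| / (13·|x + 11|).
Restrict delta ≤ 13/2. Then |x − 2| < 13/2 gives |x + 11| = |(x − 2) + 13| ≥ 13 − 13/2 = 13/2.
Hence |(2x - 3)/(x + 11) − (1/13)| < 25|x − 2|/(13·(13/2)) = (50/169)|x − 2|, which is < eps once |x − 2| < (169/50)eps.
Take delta = min(13/2, (169/50)eps). Then 0 < |x − 2| < delta forces both bounds, so |(2x - 3)/(x + 11) − (1/13)| < eps.

delta = min(13/2, (169/50)eps)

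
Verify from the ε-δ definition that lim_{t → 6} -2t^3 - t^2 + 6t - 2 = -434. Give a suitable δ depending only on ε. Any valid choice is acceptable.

δ = min(2, ε/304)

Suppose ε > 0. We want δ > 0 such that 0 < |t − 6| < δ implies |(-2t^3 - t^2 + 6t - 2) + 434| < ε.
(-2t^3 - t^2 + 6t - 2) + 434 = -2t^3 - t^2 + 6t + 432 = (t − 6)(-2t^2 - 13t - 72).
So |(-2t^3 - t^2 + 6t - 2) + 434| = |t − 6|·|-2t^2 - 13t - 72|.
Assume first that |t − 6| < 2, so |t| < 8. Then |-2t^2 - 13t - 72| ≤ 2·8^2 + 13·8 + 72 = 304.
Hence |(-2t^3 - t^2 + 6t - 2) + 434| ≤ 304|t − 6| < ε provided |t − 6| < ε/304.
Choosing δ = min(2, ε/304) ensures both conditions, hence |(-2t^3 - t^2 + 6t - 2) + 434| < ε.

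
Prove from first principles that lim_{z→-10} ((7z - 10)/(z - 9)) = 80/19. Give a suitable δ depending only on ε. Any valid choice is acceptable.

δ = min(19/2, (361/106)ε)

Fix ε > 0. We want δ > 0 with 0 < |z + 10| < δ ⇒ |(7z - 10)/(z - 9) − (80/19)| < ε.
Combining over a common denominator, (7z - 10)/(z - 9) − (80/19) = [(7z - 10)·(-19) − (-80)·(z - 9)] / [(-19)·(z - 9)] = -53(z + 10) / ((-19)(z - 9)).
So |(7z - 10)/(z - 9) − (80/19)| = 53|z + 10| / (19·|z − 9|).
Require δ ≤ 19/2, so |z − 9| ≥ |-19| − |z + 10| > 19 − 19/2 = 19/2.
Hence |(7z - 10)/(z - 9) − (80/19)| < 53|z + 10|/(19·(19/2)) = (106/361)|z + 10|, which is < ε once |z + 10| < (361/106)ε.
Take δ = min(19/2, (361/106)ε). Then 0 < |z + 10| < δ forces both bounds, so |(7z - 10)/(z - 9) − (80/19)| < ε.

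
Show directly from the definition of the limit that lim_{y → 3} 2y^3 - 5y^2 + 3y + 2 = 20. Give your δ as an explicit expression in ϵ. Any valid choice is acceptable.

Let ϵ > 0. We want δ > 0 such that 0 < |y − 3| < δ implies |(2y^3 - 5y^2 + 3y + 2) − 20| < ϵ.
(2y^3 - 5y^2 + 3y + 2) − 20 = 2y^3 - 5y^2 + 3y - 18 = (y − 3)(2y^2 + y + 6).
So |(2y^3 - 5y^2 + 3y + 2) − 20| = |y − 3|·|2y^2 + y + 6|.
Require δ ≤ 2. Then |y − 3| < 2 gives |y| < 5, and by the triangle inequality |2y^2 + y + 6| ≤ 2·5^2 + 5 + 6 = 61.
Hence |(2y^3 - 5y^2 + 3y + 2) − 20| ≤ 61|y − 3| < ϵ provided |y − 3| < ϵ/61.
Take δ = min(2, ϵ/61). Then 0 < |y − 3| < δ gives both |y − 3| < 2 and |y − 3| < ϵ/61, so |(2y^3 - 5y^2 + 3y + 2) − 20| < ϵ.

δ = min(2, ϵ/61)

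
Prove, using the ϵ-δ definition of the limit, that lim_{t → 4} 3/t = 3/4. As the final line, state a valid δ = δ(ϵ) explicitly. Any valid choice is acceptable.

Let ϵ > 0. We seek δ > 0 such that 0 < |t − 4| < δ implies |3/t − (3/4)| < ϵ.
|3/t − (3/4)| = 3·|4 − t|/(4·|t|) = 3|t − 4|/(4|t|).
Require δ ≤ 2 so that |t| > 4 − 2 = 2, hence 4|t| > 8.
Then |3/t − (3/4)| < 3|t − 4|/8, which is < ϵ when |t − 4| < (8/3)ϵ.
Take δ = min(2, (8/3)ϵ). Then 0 < |t − 4| < δ gives both |t − 4| < 2 and |t − 4| < (8/3)ϵ, so |3/t − (3/4)| < ϵ.

δ = min(2, (8/3)ϵ)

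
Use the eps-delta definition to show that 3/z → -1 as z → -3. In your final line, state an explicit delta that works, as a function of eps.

delta = min(3/2, (3/2)eps)

Suppose eps > 0. We seek delta > 0 such that 0 < |z + 3| < delta implies |3/z + 1| < eps.
|3/z + 1| = 3·|-3 − z|/(3·|z|) = 3|z + 3|/(3|z|).
Restrict delta ≤ 3/2. Then |z + 3| < 3/2 gives |z| > 3/2, so 3|z| > 9/2.
Then |3/z + 1| < 3|z + 3|/(9/2), which is < eps when |z + 3| < (3/2)eps.
Take delta = min(3/2, (3/2)eps). Then 0 < |z + 3| < delta gives both |z + 3| < 3/2 and |z + 3| < (3/2)eps, so |3/z + 1| < eps.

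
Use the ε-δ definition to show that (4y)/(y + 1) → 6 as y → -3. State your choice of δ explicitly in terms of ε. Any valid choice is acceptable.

Suppose ε > 0. We want δ > 0 with 0 < |y + 3| < δ ⇒ |(4y)/(y + 1) − 6| < ε.
Combining over a common denominator, (4y)/(y + 1) − 6 = [(4y)·(-2) − (-12)·(y + 1)] / [(-2)·(y + 1)] = 4(y + 3) / ((-2)(y + 1)).
So |(4y)/(y + 1) − 6| = 4|y + 3| / (2·|y + 1|).
Require δ ≤ 1, so |y + 1| ≥ |-2| − |y + 3| > 2 − 1 = 1.
Hence |(4y)/(y + 1) − 6| < 4|y + 3|/(2·1) = 2|y + 3|, which is < ε once |y + 3| < (1/2)ε.
Take δ = min(1, (1/2)ε). Then 0 < |y + 3| < δ forces both bounds, so |(4y)/(y + 1) − 6| < ε.

δ = min(1, (1/2)ε)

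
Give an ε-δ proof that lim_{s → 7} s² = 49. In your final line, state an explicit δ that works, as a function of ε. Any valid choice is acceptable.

Let ε > 0. We seek δ > 0 with 0 < |s − 7| < δ ⇒ |s² − 49| < ε.
Factor: s² − 49 = (s − 7)(s + 7), so |s² − 49| = |s − 7|·|s + 7|.
Impose δ ≤ 1 so that |s| < 8; then |s + 7| ≤ 15.
Hence |s² − 49| ≤ 15|s − 7|, which is < ε once |s − 7| < ε/15.
Take δ = min(1, ε/15). If 0 < |s − 7| < δ then both bounds hold and |s² − 49| ≤ 15|s − 7| < 15·(ε/15) = ε.

δ = min(1, ε/15)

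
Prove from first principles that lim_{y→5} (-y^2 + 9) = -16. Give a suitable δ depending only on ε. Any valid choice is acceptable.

δ = min(1, ε/11)

Let ε > 0. We want δ > 0 such that 0 < |y − 5| < δ implies |(-y^2 + 9) + 16| < ε.
(-y^2 + 9) + 16 = -y^2 + 25 = (y − 5)(-y - 5).
So |(-y^2 + 9) + 16| = |y − 5|·|-y - 5|.
Require δ ≤ 1. Then |y − 5| < 1 gives |y| < 6, and by the triangle inequality |-y - 5| ≤ 6 + 5 = 11.
Hence |(-y^2 + 9) + 16| ≤ 11|y − 5| < ε provided |y − 5| < ε/11.
Take δ = min(1, ε/11). Then 0 < |y − 5| < δ gives both |y − 5| < 1 and |y − 5| < ε/11, so |(-y^2 + 9) + 16| < ε.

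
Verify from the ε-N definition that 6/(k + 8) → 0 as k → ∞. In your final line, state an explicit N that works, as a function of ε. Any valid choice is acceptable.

Let ε > 0. For k ≥ 1, |6/(k + 8) − 0| = 6/(k + 8) ≤ 6/k.
We need 6/k < ε, i.e. k > 6/ε.
Take N = 6/ε. If k > N then |6/(k + 8)| ≤ 6/k < ε.

N = 6/ε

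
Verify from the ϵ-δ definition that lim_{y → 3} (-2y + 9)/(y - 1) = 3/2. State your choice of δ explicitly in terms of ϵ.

δ = min(1, (2/7)ϵ)

Let ϵ > 0. We want δ > 0 with 0 < |y − 3| < δ ⇒ |(-2y + 9)/(y - 1) − (3/2)| < ϵ.
Combining over a common denominator, (-2y + 9)/(y - 1) − (3/2) = [(-2y + 9)·2 − 3·(y - 1)] / [2·(y - 1)] = -7(y − 3) / (2(y - 1)).
So |(-2y + 9)/(y - 1) − (3/2)| = 7|y − 3| / (2·|y − 1|).
Restrict δ ≤ 1. Then |y − 3| < 1 gives |y − 1| = |(y − 3) + 2| ≥ 2 − 1 = 1.
Hence |(-2y + 9)/(y - 1) − (3/2)| < 7|y − 3|/(2·1) = (7/2)|y − 3|, which is < ϵ once |y − 3| < (2/7)ϵ.
Take δ = min(1, (2/7)ϵ). Then 0 < |y − 3| < δ forces both bounds, so |(-2y + 9)/(y - 1) − (3/2)| < ϵ.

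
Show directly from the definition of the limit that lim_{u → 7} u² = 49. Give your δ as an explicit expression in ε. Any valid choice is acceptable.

δ = min(1, ε/15)

Fix ε > 0. We seek δ > 0 with 0 < |u − 7| < δ ⇒ |u² − 49| < ε.
Factor: u² − 49 = (u − 7)(u + 7), so |u² − 49| = |u − 7|·|u + 7|.
Impose δ ≤ 1 so that |u| < 8; then |u + 7| ≤ 15.
Hence |u² − 49| ≤ 15|u − 7|, which is < ε once |u − 7| < ε/15.
Take δ = min(1, ε/15). If 0 < |u − 7| < δ then both bounds hold and |u² − 49| ≤ 15|u − 7| < 15·(ε/15) = ε.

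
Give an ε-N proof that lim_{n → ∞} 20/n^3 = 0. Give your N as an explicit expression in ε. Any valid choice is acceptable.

N = (20/ε)^{1/3}

Let ε > 0. For n ≥ 1, |20/n^3 − 0| = 20/n^3.
20/n^3 < ε ⇔ n^3 > 20/ε ⇔ n > (20/ε)^{1/3}.
Take N = (20/ε)^{1/3}. Then n > N implies 20/n^3 < ε.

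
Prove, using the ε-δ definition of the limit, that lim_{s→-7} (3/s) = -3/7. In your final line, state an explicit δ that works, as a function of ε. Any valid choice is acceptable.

δ = min(7/2, (49/6)ε)

Let ε > 0. We seek δ > 0 such that 0 < |s + 7| < δ implies |3/s + 3/7| < ε.
|3/s + 3/7| = 3·|-7 − s|/(7·|s|) = 3|s + 7|/(7|s|).
Restrict δ ≤ 7/2. Then |s + 7| < 7/2 gives |s| > 7/2, so 7|s| > 49/2.
Then |3/s + 3/7| < 3|s + 7|/(49/2), which is < ε when |s + 7| < (49/6)ε.
Take δ = min(7/2, (49/6)ε). Then 0 < |s + 7| < δ gives both |s + 7| < 7/2 and |s + 7| < (49/6)ε, so |3/s + 3/7| < ε.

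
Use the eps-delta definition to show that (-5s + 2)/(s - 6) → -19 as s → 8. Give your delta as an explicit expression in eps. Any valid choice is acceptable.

delta = min(1, (1/14)eps)

Suppose eps > 0. We want delta > 0 with 0 < |s − 8| < delta ⇒ |(-5s + 2)/(s - 6) + 19| < eps.
Combining over a common denominator, (-5s + 2)/(s - 6) + 19 = [(-5s + 2)·2 − (-38)·(s - 6)] / [2·(s - 6)] = 28(s − 8) / (2(s - 6)).
So |(-5s + 2)/(s - 6) + 19| = 28|s − 8| / (2·|s − 6|).
Restrict delta ≤ 1. Then |s − 8| < 1 gives |s − 6| = |(s − 8) + 2| ≥ 2 − 1 = 1.
Hence |(-5s + 2)/(s - 6) + 19| < 28|s − 8|/(2·1) = 14|s − 8|, which is < eps once |s − 8| < (1/14)eps.
Take delta = min(1, (1/14)eps). Then 0 < |s − 8| < delta forces both bounds, so |(-5s + 2)/(s - 6) + 19| < eps.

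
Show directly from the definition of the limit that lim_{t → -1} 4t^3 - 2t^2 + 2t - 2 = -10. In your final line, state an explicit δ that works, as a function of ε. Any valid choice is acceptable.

δ = min(1, ε/36)

Suppose ε > 0. We want δ > 0 such that 0 < |t + 1| < δ implies |(4t^3 - 2t^2 + 2t - 2) + 10| < ε.
(4t^3 - 2t^2 + 2t - 2) + 10 = 4t^3 - 2t^2 + 2t + 8 = (t + 1)(4t^2 - 6t + 8).
So |(4t^3 - 2t^2 + 2t - 2) + 10| = |t + 1|·|4t^2 - 6t + 8|.
Assume first that |t + 1| < 1, so |t| < 2. Then |4t^2 - 6t + 8| ≤ 4·2^2 + 6·2 + 8 = 36.
Hence |(4t^3 - 2t^2 + 2t - 2) + 10| ≤ 36|t + 1| < ε provided |t + 1| < ε/36.
Take δ = min(1, ε/36). Then 0 < |t + 1| < δ gives both |t + 1| < 1 and |t + 1| < ε/36, so |(4t^3 - 2t^2 + 2t - 2) + 10| < ε.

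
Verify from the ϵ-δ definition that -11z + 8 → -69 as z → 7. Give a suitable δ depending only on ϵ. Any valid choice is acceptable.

Let ϵ > 0. We need δ > 0 so that 0 < |z − 7| < δ implies |(-11z + 8) + 69| < ϵ.
Since (-11z + 8) + 69 = -11(z − 7), we have |(-11z + 8) + 69| = 11|z − 7|.
So 11|z − 7| < ϵ exactly when |z − 7| < ϵ/11.
Take δ = ϵ/11. If 0 < |z − 7| < δ then |(-11z + 8) + 69| = 11|z − 7| < 11·(ϵ/11) = ϵ.

δ = ϵ/11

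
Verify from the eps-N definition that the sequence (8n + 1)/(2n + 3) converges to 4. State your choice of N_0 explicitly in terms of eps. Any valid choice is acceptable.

Let eps > 0. For n ≥ 1, |(8n + 1)/(2n + 3) − 4| = |-22|/(2(2n + 3)) = 22/(2(2n + 3)).
Since 2n + 3 ≥ 2n for n ≥ 1, this is ≤ 22/(2·2n) = (11/2)/n.
So |(8n + 1)/(2n + 3) − 4| < eps whenever n > (11/2)/eps.
Take N_0 = (11/2)/eps. If n > N_0 then |(8n + 1)/(2n + 3) − 4| ≤ (11/2)/n < eps.

N_0 = (11/2)/eps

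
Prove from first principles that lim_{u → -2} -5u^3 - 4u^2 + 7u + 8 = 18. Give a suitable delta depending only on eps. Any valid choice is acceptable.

delta = min(2, eps/109)

Let eps > 0. We want delta > 0 such that 0 < |u + 2| < delta implies |(-5u^3 - 4u^2 + 7u + 8) − 18| < eps.
(-5u^3 - 4u^2 + 7u + 8) − 18 = -5u^3 - 4u^2 + 7u - 10 = (u + 2)(-5u^2 + 6u - 5).
So |(-5u^3 - 4u^2 + 7u + 8) − 18| = |u + 2|·|-5u^2 + 6u - 5|.
Require delta ≤ 2. Then |u + 2| < 2 gives |u| < 4, and by the triangle inequality |-5u^2 + 6u - 5| ≤ 5·4^2 + 6·4 + 5 = 109.
Hence |(-5u^3 - 4u^2 + 7u + 8) − 18| ≤ 109|u + 2| < eps provided |u + 2| < eps/109.
Take delta = min(2, eps/109). Then 0 < |u + 2| < delta gives both |u + 2| < 2 and |u + 2| < eps/109, so |(-5u^3 - 4u^2 + 7u + 8) − 18| < eps.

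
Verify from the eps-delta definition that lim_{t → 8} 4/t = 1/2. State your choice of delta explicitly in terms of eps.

Let eps > 0 be given. We seek delta > 0 such that 0 < |t − 8| < delta implies |4/t − (1/2)| < eps.
|4/t − (1/2)| = 4·|8 − t|/(8·|t|) = 4|t − 8|/(8|t|).
Restrict delta ≤ 4. Then |t − 8| < 4 gives |t| > 4, so 8|t| > 32.
Then |4/t − (1/2)| < 4|t − 8|/32, which is < eps when |t − 8| < 8eps.
Take delta = min(4, 8eps). Then 0 < |t − 8| < delta gives both |t − 8| < 4 and |t − 8| < 8eps, so |4/t − (1/2)| < eps.

delta = min(4, 8eps)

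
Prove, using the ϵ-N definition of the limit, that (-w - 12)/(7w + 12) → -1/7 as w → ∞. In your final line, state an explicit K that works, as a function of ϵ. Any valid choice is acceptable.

K = (72/49)/ϵ

Let ϵ > 0. We seek K > 0 such that w > K implies |(-w - 12)/(7w + 12) + 1/7| < ϵ.
(-w - 12)/(7w + 12) + 1/7 = (7(-w - 12) − (-1)(7w + 12)) / (7(7w + 12)) = -72/(7(7w + 12)).
For w > 0 we have 7w + 12 > 7w, so |(-w - 12)/(7w + 12) + 1/7| = 72/(7(7w + 12)) < 72/(7·7w) = (72/49)/w.
Thus |(-w - 12)/(7w + 12) + 1/7| < ϵ whenever w > (72/49)/ϵ.
Take K = (72/49)/ϵ. If w > K then |(-w - 12)/(7w + 12) + 1/7| < (72/49)/w < ϵ.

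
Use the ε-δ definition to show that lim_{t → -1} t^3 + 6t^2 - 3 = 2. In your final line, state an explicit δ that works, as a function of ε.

Fix ε > 0. We want δ > 0 such that 0 < |t + 1| < δ implies |(t^3 + 6t^2 - 3) − 2| < ε.
(t^3 + 6t^2 - 3) − 2 = t^3 + 6t^2 - 5 = (t + 1)(t^2 + 5t - 5).
So |(t^3 + 6t^2 - 3) − 2| = |t + 1|·|t^2 + 5t - 5|.
Assume first that |t + 1| < 1, so |t| < 2. Then |t^2 + 5t - 5| ≤ 2^2 + 5·2 + 5 = 19.
Hence |(t^3 + 6t^2 - 3) − 2| ≤ 19|t + 1| < ε provided |t + 1| < ε/19.
Choosing δ = min(1, ε/19) ensures both conditions, hence |(t^3 + 6t^2 - 3) − 2| < ε.

δ = min(1, ε/19)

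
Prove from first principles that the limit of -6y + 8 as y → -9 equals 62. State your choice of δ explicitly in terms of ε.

Suppose ε > 0. We need δ > 0 so that 0 < |y + 9| < δ implies |(-6y + 8) − 62| < ε.
|(-6y + 8) − 62| = |-6y - 54| = 6|y + 9|.
Thus it suffices that |y + 9| < ε/6.
Choosing δ = ε/6 gives |(-6y + 8) − 62| = 6|y + 9| < ε whenever |y + 9| < δ.

δ = ε/6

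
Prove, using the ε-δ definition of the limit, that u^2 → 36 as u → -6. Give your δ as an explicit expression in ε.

Suppose ε > 0. We seek δ > 0 with 0 < |u + 6| < δ ⇒ |u^2 − 36| < ε.
Factor: u^2 − 36 = (u + 6)(u - 6), so |u^2 − 36| = |u + 6|·|u - 6|.
Restrict δ ≤ 2. Then |u + 6| < 2 gives |u| < 8, so by the triangle inequality |u - 6| ≤ 8 + 6 = 14.
Hence |u^2 − 36| ≤ 14|u + 6|, which is < ε once |u + 6| < ε/14.
Take δ = min(2, ε/14). If 0 < |u + 6| < δ then both bounds hold and |u^2 − 36| ≤ 14|u + 6| < 14·(ε/14) = ε.

δ = min(2, ε/14)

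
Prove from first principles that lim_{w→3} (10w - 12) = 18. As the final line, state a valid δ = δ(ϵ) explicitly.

δ = ϵ/10

Suppose ϵ > 0. We need δ > 0 so that 0 < |w − 3| < δ implies |(10w - 12) − 18| < ϵ.
Since (10w - 12) − 18 = 10(w − 3), we have |(10w - 12) − 18| = 10|w − 3|.
So 10|w − 3| < ϵ exactly when |w − 3| < ϵ/10.
Take δ = ϵ/10. If 0 < |w − 3| < δ then |(10w - 12) − 18| = 10|w − 3| < 10·(ϵ/10) = ϵ.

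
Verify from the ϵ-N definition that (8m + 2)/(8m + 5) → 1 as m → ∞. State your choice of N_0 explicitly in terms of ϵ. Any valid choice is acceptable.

Suppose ϵ > 0. For m ≥ 1, |(8m + 2)/(8m + 5) − 1| = |-24|/(8(8m + 5)) = 24/(8(8m + 5)).
Since 8m + 5 ≥ 8m for m ≥ 1, this is ≤ 24/(8·8m) = (3/8)/m.
So |(8m + 2)/(8m + 5) − 1| < ϵ whenever m > (3/8)/ϵ.
Take N_0 = (3/8)/ϵ. If m > N_0 then |(8m + 2)/(8m + 5) − 1| ≤ (3/8)/m < ϵ.

N_0 = (3/8)/ϵ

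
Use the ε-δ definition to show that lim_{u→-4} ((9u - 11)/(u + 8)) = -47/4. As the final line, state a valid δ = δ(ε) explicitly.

δ = min(2, (8/83)ε)

Let ε > 0 be given. We want δ > 0 with 0 < |u + 4| < δ ⇒ |(9u - 11)/(u + 8) + 47/4| < ε.
Combining over a common denominator, (9u - 11)/(u + 8) + 47/4 = [(9u - 11)·4 − (-47)·(u + 8)] / [4·(u + 8)] = 83(u + 4) / (4(u + 8)).
So |(9u - 11)/(u + 8) + 47/4| = 83|u + 4| / (4·|u + 8|).
Require δ ≤ 2, so |u + 8| ≥ |4| − |u + 4| > 4 − 2 = 2.
Hence |(9u - 11)/(u + 8) + 47/4| < 83|u + 4|/(4·2) = (83/8)|u + 4|, which is < ε once |u + 4| < (8/83)ε.
Take δ = min(2, (8/83)ε). Then 0 < |u + 4| < δ forces both bounds, so |(9u - 11)/(u + 8) + 47/4| < ε.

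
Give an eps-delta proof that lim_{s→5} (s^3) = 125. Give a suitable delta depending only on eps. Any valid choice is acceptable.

Let eps > 0. We seek delta > 0 with 0 < |s − 5| < delta ⇒ |s^3 − 125| < eps.
Factor: s^3 − 125 = (s − 5)(s^2 + 5s + 25), so |s^3 − 125| = |s − 5|·|s^2 + 5s + 25|.
Impose delta ≤ 2 so that |s| < 7; then |s^2 + 5s + 25| ≤ 109.
Hence |s^3 − 125| ≤ 109|s − 5|, which is < eps once |s − 5| < eps/109.
Take delta = min(2, eps/109). If 0 < |s − 5| < delta then both bounds hold and |s^3 − 125| ≤ 109|s − 5| < 109·(eps/109) = eps.

delta = min(2, eps/109)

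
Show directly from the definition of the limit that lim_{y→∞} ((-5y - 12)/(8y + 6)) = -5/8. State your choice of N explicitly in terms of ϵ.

Let ϵ > 0 be given. We seek N > 0 such that y > N implies |(-5y - 12)/(8y + 6) + 5/8| < ϵ.
(-5y - 12)/(8y + 6) + 5/8 = (8(-5y - 12) − (-5)(8y + 6)) / (8(8y + 6)) = -66/(8(8y + 6)).
For y > 0 we have 8y + 6 > 8y, so |(-5y - 12)/(8y + 6) + 5/8| = 66/(8(8y + 6)) < 66/(8·8y) = (33/32)/y.
Thus |(-5y - 12)/(8y + 6) + 5/8| < ϵ whenever y > (33/32)/ϵ.
Take N = (33/32)/ϵ. If y > N then |(-5y - 12)/(8y + 6) + 5/8| < (33/32)/y < ϵ.

N = (33/32)/ϵ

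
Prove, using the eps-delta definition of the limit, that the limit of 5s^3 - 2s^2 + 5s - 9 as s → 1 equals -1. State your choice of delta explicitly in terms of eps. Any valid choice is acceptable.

delta = min(1, eps/34)

Fix eps > 0. We want delta > 0 such that 0 < |s − 1| < delta implies |(5s^3 - 2s^2 + 5s - 9) + 1| < eps.
(5s^3 - 2s^2 + 5s - 9) + 1 = 5s^3 - 2s^2 + 5s - 8 = (s − 1)(5s^2 + 3s + 8).
So |(5s^3 - 2s^2 + 5s - 9) + 1| = |s − 1|·|5s^2 + 3s + 8|.
Assume first that |s − 1| < 1, so |s| < 2. Then |5s^2 + 3s + 8| ≤ 5·2^2 + 3·2 + 8 = 34.
Hence |(5s^3 - 2s^2 + 5s - 9) + 1| ≤ 34|s − 1| < eps provided |s − 1| < eps/34.
Take delta = min(1, eps/34). Then 0 < |s − 1| < delta gives both |s − 1| < 1 and |s − 1| < eps/34, so |(5s^3 - 2s^2 + 5s - 9) + 1| < eps.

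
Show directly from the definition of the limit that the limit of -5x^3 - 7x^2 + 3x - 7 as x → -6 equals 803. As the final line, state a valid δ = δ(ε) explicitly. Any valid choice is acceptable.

Let ε > 0. We want δ > 0 such that 0 < |x + 6| < δ implies |(-5x^3 - 7x^2 + 3x - 7) − 803| < ε.
(-5x^3 - 7x^2 + 3x - 7) − 803 = -5x^3 - 7x^2 + 3x - 810 = (x + 6)(-5x^2 + 23x - 135).
So |(-5x^3 - 7x^2 + 3x - 7) − 803| = |x + 6|·|-5x^2 + 23x - 135|.
Require δ ≤ 1. Then |x + 6| < 1 gives |x| < 7, and by the triangle inequality |-5x^2 + 23x - 135| ≤ 5·7^2 + 23·7 + 135 = 541.
Hence |(-5x^3 - 7x^2 + 3x - 7) − 803| ≤ 541|x + 6| < ε provided |x + 6| < ε/541.
Choosing δ = min(1, ε/541) ensures both conditions, hence |(-5x^3 - 7x^2 + 3x - 7) − 803| < ε.

δ = min(1, ε/541)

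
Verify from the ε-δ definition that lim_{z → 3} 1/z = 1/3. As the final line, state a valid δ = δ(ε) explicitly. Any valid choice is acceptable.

Let ε > 0 be given. We seek δ > 0 such that 0 < |z − 3| < δ implies |1/z − (1/3)| < ε.
|1/z − (1/3)| = |3 − z|/(3·|z|) = |z − 3|/(3|z|).
Require δ ≤ 3/2 so that |z| > 3 − 3/2 = 3/2, hence 3|z| > 9/2.
Then |1/z − (1/3)| < |z − 3|/(9/2), which is < ε when |z − 3| < (9/2)ε.
Take δ = min(3/2, (9/2)ε). Then 0 < |z − 3| < δ gives both |z − 3| < 3/2 and |z − 3| < (9/2)ε, so |1/z − (1/3)| < ε.

δ = min(3/2, (9/2)ε)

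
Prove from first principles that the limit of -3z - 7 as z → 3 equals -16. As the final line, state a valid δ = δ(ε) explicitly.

δ = ε/3

Suppose ε > 0. We need δ > 0 so that 0 < |z − 3| < δ implies |(-3z - 7) + 16| < ε.
|(-3z - 7) + 16| = |-3z + 9| = 3|z − 3|.
So 3|z − 3| < ε exactly when |z − 3| < ε/3.
Choosing δ = ε/3 gives |(-3z - 7) + 16| = 3|z − 3| < ε whenever |z − 3| < δ.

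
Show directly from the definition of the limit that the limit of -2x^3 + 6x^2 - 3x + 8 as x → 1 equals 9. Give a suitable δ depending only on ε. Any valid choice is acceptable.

δ = min(1, ε/17)

Fix ε > 0. We want δ > 0 such that 0 < |x − 1| < δ implies |(-2x^3 + 6x^2 - 3x + 8) − 9| < ε.
(-2x^3 + 6x^2 - 3x + 8) − 9 = -2x^3 + 6x^2 - 3x - 1 = (x − 1)(-2x^2 + 4x + 1).
So |(-2x^3 + 6x^2 - 3x + 8) − 9| = |x − 1|·|-2x^2 + 4x + 1|.
Require δ ≤ 1. Then |x − 1| < 1 gives |x| < 2, and by the triangle inequality |-2x^2 + 4x + 1| ≤ 2·2^2 + 4·2 + 1 = 17.
Hence |(-2x^3 + 6x^2 - 3x + 8) − 9| ≤ 17|x − 1| < ε provided |x − 1| < ε/17.
Take δ = min(1, ε/17). Then 0 < |x − 1| < δ gives both |x − 1| < 1 and |x − 1| < ε/17, so |(-2x^3 + 6x^2 - 3x + 8) − 9| < ε.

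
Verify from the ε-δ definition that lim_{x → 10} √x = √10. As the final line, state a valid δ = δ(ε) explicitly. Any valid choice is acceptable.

Fix ε > 0. We want δ > 0 such that 0 < |x − 10| < δ implies |√x − √10| < ε.
Rationalise: √x − √10 = (x − 10)/(√x + √10), so |√x − √10| = |x − 10|/(√x + √10).
Restrict δ ≤ 10 so that |x − 10| < 10 forces x > 0, and then √x + √10 > √10.
Hence |√x − √10| < |x − 10|/√10, which is < ε once |x − 10| < √10·ε.
Take δ = min(10, √10·ε). If 0 < |x − 10| < δ then x > 0 and |√x − √10| < |x − 10|/√10 < ε.

δ = min(10, √10·ε)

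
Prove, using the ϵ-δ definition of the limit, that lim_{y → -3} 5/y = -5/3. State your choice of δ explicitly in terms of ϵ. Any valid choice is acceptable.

Let ϵ > 0. We seek δ > 0 such that 0 < |y + 3| < δ implies |5/y + 5/3| < ϵ.
|5/y + 5/3| = 5·|-3 − y|/(3·|y|) = 5|y + 3|/(3|y|).
Require δ ≤ 3/2 so that |y| > 3 − 3/2 = 3/2, hence 3|y| > 9/2.
Then |5/y + 5/3| < 5|y + 3|/(9/2), which is < ϵ when |y + 3| < (9/10)ϵ.
Take δ = min(3/2, (9/10)ϵ). Then 0 < |y + 3| < δ gives both |y + 3| < 3/2 and |y + 3| < (9/10)ϵ, so |5/y + 5/3| < ϵ.

δ = min(3/2, (9/10)ϵ)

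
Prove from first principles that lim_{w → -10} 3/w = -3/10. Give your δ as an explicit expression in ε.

Let ε > 0. We seek δ > 0 such that 0 < |w + 10| < δ implies |3/w + 3/10| < ε.
|3/w + 3/10| = 3·|-10 − w|/(10·|w|) = 3|w + 10|/(10|w|).
Restrict δ ≤ 5. Then |w + 10| < 5 gives |w| > 5, so 10|w| > 50.
Then |3/w + 3/10| < 3|w + 10|/50, which is < ε when |w + 10| < (50/3)ε.
Take δ = min(5, (50/3)ε). Then 0 < |w + 10| < δ gives both |w + 10| < 5 and |w + 10| < (50/3)ε, so |3/w + 3/10| < ε.

δ = min(5, (50/3)ε)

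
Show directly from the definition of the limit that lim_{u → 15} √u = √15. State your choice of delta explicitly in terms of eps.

delta = min(15, √15·eps)

Let eps > 0 be given. We want delta > 0 such that 0 < |u − 15| < delta implies |√u − √15| < eps.
Multiplying by the conjugate, |√u − √15| = |u − 15|/(√u + √15).
Restrict delta ≤ 15 so that |u − 15| < 15 forces u > 0, and then √u + √15 > √15.
Hence |√u − √15| < |u − 15|/√15, which is < eps once |u − 15| < √15·eps.
Take delta = min(15, √15·eps). If 0 < |u − 15| < delta then u > 0 and |√u − √15| < |u − 15|/√15 < eps.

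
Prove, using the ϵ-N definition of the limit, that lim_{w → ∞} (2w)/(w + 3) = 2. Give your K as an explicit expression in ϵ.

K = 6/ϵ

Let ϵ > 0 be given. We seek K > 0 such that w > K implies |(2w)/(w + 3) − 2| < ϵ.
(2w)/(w + 3) − 2 = ((2w) − 2(w + 3)) / ((w + 3)) = -6/((w + 3)).
For w > 0 we have w + 3 > w, so |(2w)/(w + 3) − 2| = 6/((w + 3)) < 6/(w) = 6/w.
Thus |(2w)/(w + 3) − 2| < ϵ whenever w > 6/ϵ.
Take K = 6/ϵ. If w > K then |(2w)/(w + 3) − 2| < 6/w < ϵ.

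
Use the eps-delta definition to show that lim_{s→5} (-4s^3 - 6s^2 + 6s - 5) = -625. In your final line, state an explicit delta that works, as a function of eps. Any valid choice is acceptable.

Fix eps > 0. We want delta > 0 such that 0 < |s − 5| < delta implies |(-4s^3 - 6s^2 + 6s - 5) + 625| < eps.
(-4s^3 - 6s^2 + 6s - 5) + 625 = -4s^3 - 6s^2 + 6s + 620 = (s − 5)(-4s^2 - 26s - 124).
So |(-4s^3 - 6s^2 + 6s - 5) + 625| = |s − 5|·|-4s^2 - 26s - 124|.
Require delta ≤ 1. Then |s − 5| < 1 gives |s| < 6, and by the triangle inequality |-4s^2 - 26s - 124| ≤ 4·6^2 + 26·6 + 124 = 424.
Hence |(-4s^3 - 6s^2 + 6s - 5) + 625| ≤ 424|s − 5| < eps provided |s − 5| < eps/424.
Choosing delta = min(1, eps/424) ensures both conditions, hence |(-4s^3 - 6s^2 + 6s - 5) + 625| < eps.

delta = min(1, eps/424)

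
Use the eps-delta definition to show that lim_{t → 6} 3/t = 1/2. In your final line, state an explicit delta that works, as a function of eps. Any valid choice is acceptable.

delta = min(3, 6eps)

Let eps > 0 be given. We seek delta > 0 such that 0 < |t − 6| < delta implies |3/t − (1/2)| < eps.
|3/t − (1/2)| = 3·|6 − t|/(6·|t|) = 3|t − 6|/(6|t|).
Require delta ≤ 3 so that |t| > 6 − 3 = 3, hence 6|t| > 18.
Then |3/t − (1/2)| < 3|t − 6|/18, which is < eps when |t − 6| < 6eps.
Take delta = min(3, 6eps). Then 0 < |t − 6| < delta gives both |t − 6| < 3 and |t − 6| < 6eps, so |3/t − (1/2)| < eps.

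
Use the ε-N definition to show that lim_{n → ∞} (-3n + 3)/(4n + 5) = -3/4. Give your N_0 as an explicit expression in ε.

Let ε > 0 be given. For n ≥ 1, |(-3n + 3)/(4n + 5) + 3/4| = |27|/(4(4n + 5)) = 27/(4(4n + 5)).
Since 4n + 5 ≥ 4n for n ≥ 1, this is ≤ 27/(4·4n) = (27/16)/n.
So |(-3n + 3)/(4n + 5) + 3/4| < ε whenever n > (27/16)/ε.
Take N_0 = (27/16)/ε. If n > N_0 then |(-3n + 3)/(4n + 5) + 3/4| ≤ (27/16)/n < ε.

N_0 = (27/16)/ε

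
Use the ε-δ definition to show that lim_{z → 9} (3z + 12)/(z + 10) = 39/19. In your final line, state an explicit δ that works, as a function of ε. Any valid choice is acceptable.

Fix ε > 0. We want δ > 0 with 0 < |z − 9| < δ ⇒ |(3z + 12)/(z + 10) − (39/19)| < ε.
Combining over a common denominator, (3z + 12)/(z + 10) − (39/19) = [(3z + 12)·19 − 39·(z + 10)] / [19·(z + 10)] = 18(z − 9) / (19(z + 10)).
So |(3z + 12)/(z + 10) − (39/19)| = 18|z − 9| / (19·|z + 10|).
Require δ ≤ 19/2, so |z + 10| ≥ |19| − |z − 9| > 19 − 19/2 = 19/2.
Hence |(3z + 12)/(z + 10) − (39/19)| < 18|z − 9|/(19·(19/2)) = (36/361)|z − 9|, which is < ε once |z − 9| < (361/36)ε.
Take δ = min(19/2, (361/36)ε). Then 0 < |z − 9| < δ forces both bounds, so |(3z + 12)/(z + 10) − (39/19)| < ε.

δ = min(19/2, (361/36)ε)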